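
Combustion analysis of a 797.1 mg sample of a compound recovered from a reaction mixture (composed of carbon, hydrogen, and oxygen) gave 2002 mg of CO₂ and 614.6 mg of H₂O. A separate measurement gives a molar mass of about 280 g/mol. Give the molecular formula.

C16H24O4

mol C = 2.002 g CO₂ ÷ 44.009 g/mol = 0.045491 mol
mol H = 2 × 0.6146 g H₂O ÷ 18.015 g/mol = 0.068232 mol
mass O = 0.7971 − (0.54639 + 0.068778) = 0.18193 g → mol O = 0.18193 ÷ 15.999 = 0.011372 mol
Divide by the smallest (0.011372 mol): C 4.000, H 6.000, O 1.000
Empirical formula: C4H6O
Empirical-formula mass = 70.09 g/mol; 280 ÷ 70.09 ≈ 4, so the molecular formula is C16H24O4.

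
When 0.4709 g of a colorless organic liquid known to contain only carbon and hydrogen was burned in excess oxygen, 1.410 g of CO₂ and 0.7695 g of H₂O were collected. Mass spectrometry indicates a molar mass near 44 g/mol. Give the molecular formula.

C3H8

mol C = 1.410 g CO₂ ÷ 44.009 g/mol = 0.032039 mol
mol H = 2 × 0.7695 g H₂O ÷ 18.015 g/mol = 0.085429 mol
Divide by the smallest (0.032039 mol): C 1.000, H 2.666
Multiplying each by 3 gives whole numbers: C 3.00, H 8.00
Empirical formula: C3H8
Empirical-formula mass = 44.10 g/mol; 44 ÷ 44.10 ≈ 1, so the molecular formula is C3H8.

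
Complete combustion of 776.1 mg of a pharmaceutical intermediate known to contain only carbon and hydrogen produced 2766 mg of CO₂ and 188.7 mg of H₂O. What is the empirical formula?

C3H

mol C = 2.766 g CO₂ ÷ 44.009 g/mol = 0.062851 mol
mol H = 2 × 0.1887 g H₂O ÷ 18.015 g/mol = 0.020949 mol
Divide by the smallest (0.020949 mol): C 3.000, H 1.000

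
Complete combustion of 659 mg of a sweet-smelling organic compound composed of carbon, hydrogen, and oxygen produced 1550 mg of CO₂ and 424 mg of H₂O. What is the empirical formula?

C3H4O

mol C = 1.55 g CO₂ ÷ 44.009 g/mol = 0.03522 mol
mol H = 2 × 0.424 g H₂O ÷ 18.015 g/mol = 0.04707 mol
mass O = 0.659 − (0.4230 + 0.04745) = 0.1885 g → mol O = 0.1885 ÷ 15.999 = 0.01178 mol
Divide by the smallest (0.01178 mol): C 2.989, H 3.995, O 1.000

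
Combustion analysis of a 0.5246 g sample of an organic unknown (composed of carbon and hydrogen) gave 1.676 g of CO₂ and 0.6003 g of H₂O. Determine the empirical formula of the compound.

mol C = 1.676 g CO₂ ÷ 44.009 g/mol = 0.038083 mol
mol H = 2 × 0.6003 g H₂O ÷ 18.015 g/mol = 0.066644 mol
Divide by the smallest (0.038083 mol): C 1.000, H 1.750
Multiplying each by 4 gives whole numbers: C 4.00, H 7.00

C4H7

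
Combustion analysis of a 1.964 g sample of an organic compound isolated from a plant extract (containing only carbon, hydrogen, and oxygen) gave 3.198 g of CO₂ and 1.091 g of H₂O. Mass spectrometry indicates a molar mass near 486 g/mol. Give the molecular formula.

mol C = 3.198 g CO₂ ÷ 44.009 g/mol = 0.072667 mol
mol H = 2 × 1.091 g H₂O ÷ 18.015 g/mol = 0.12112 mol
mass O = 1.964 − (0.87280 + 0.12209) = 0.96911 g → mol O = 0.96911 ÷ 15.999 = 0.060573 mol
Divide by the smallest (0.060573 mol): C 1.200, H 2.000, O 1.000
Multiplying each by 5 gives whole numbers: C 6.00, H 10.00, O 5.00
Empirical formula: C6H10O5
Empirical-formula mass = 162.14 g/mol; 486 ÷ 162.14 ≈ 3, so the molecular formula is C18H30O15.

C18H30O15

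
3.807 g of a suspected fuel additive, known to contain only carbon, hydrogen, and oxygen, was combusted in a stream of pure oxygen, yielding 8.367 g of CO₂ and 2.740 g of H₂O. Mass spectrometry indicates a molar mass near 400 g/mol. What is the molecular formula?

C20H32O8

mol C = 8.367 g CO₂ ÷ 44.009 g/mol = 0.19012 mol
mol H = 2 × 2.740 g H₂O ÷ 18.015 g/mol = 0.30419 mol
mass O = 3.807 − (2.2835 + 0.30662) = 1.2168 g → mol O = 1.2168 ÷ 15.999 = 0.076057 mol
Divide by the smallest (0.076057 mol): C 2.500, H 3.999, O 1.000
Multiplying each by 2 gives whole numbers: C 5.00, H 8.00, O 2.00
Empirical formula: C5H8O2
Empirical-formula mass = 100.12 g/mol; 400 ÷ 100.12 ≈ 4, so the molecular formula is C20H32O8.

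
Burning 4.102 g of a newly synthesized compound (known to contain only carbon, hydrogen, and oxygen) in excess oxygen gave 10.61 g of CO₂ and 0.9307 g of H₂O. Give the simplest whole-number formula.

C7H3O2

mol C = 10.61 g CO₂ ÷ 44.009 g/mol = 0.24109 mol
mol H = 2 × 0.9307 g H₂O ÷ 18.015 g/mol = 0.10333 mol
mass O = 4.102 − (2.8957 + 0.10415) = 1.1022 g → mol O = 1.1022 ÷ 15.999 = 0.068889 mol
Divide by the smallest (0.068889 mol): C 3.500, H 1.500, O 1.000
Multiplying each by 2 gives whole numbers: C 7.00, H 3.00, O 2.00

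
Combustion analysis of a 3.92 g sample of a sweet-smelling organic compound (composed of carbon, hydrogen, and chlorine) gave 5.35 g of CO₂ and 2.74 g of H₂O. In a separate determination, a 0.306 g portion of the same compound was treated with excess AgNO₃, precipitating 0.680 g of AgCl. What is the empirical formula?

mol C = 5.35 g CO₂ ÷ 44.009 g/mol = 0.1216 mol
mol H = 2 × 2.74 g H₂O ÷ 18.015 g/mol = 0.3042 mol
From the AgCl data: mol Cl per gram of compound = (0.680 ÷ 143.318) ÷ 0.306 = 0.01551 mol/g, so in the 3.92 g combustion sample mol Cl = 0.06078 mol
Divide by the smallest (0.06078 mol): C 2.000, H 5.005, Cl 1.000

C2H5Cl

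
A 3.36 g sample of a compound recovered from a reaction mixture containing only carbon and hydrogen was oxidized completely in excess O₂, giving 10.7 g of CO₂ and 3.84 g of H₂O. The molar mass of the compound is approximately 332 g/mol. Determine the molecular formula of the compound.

mol C = 10.7 g CO₂ ÷ 44.009 g/mol = 0.2431 mol
mol H = 2 × 3.84 g H₂O ÷ 18.015 g/mol = 0.4263 mol
Divide by the smallest (0.2431 mol): C 1.000, H 1.753
Multiplying each by 4 gives whole numbers: C 4.00, H 7.01
Empirical formula: C4H7
Empirical-formula mass = 55.10 g/mol; 332 ÷ 55.10 ≈ 6, so the molecular formula is C24H42.

C24H42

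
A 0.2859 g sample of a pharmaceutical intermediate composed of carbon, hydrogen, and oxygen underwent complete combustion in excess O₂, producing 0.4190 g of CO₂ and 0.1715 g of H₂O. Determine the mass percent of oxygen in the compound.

mol C = 0.4190 g CO₂ ÷ 44.009 g/mol = 0.0095208 mol
mol H = 2 × 0.1715 g H₂O ÷ 18.015 g/mol = 0.019040 mol
mass O = 0.2859 − (0.11435 + 0.019192) = 0.15235 g → mol O = 0.15235 ÷ 15.999 = 0.0095227 mol
mass % O = 0.15235 g ÷ 0.2859 g × 100%

53.29%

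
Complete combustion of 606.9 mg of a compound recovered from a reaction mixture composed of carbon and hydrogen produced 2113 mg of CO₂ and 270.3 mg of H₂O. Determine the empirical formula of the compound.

C8H5

mol C = 2.113 g CO₂ ÷ 44.009 g/mol = 0.048013 mol
mol H = 2 × 0.2703 g H₂O ÷ 18.015 g/mol = 0.030008 mol
Divide by the smallest (0.030008 mol): C 1.600, H 1.000
Multiplying each by 5 gives whole numbers: C 8.00, H 5.00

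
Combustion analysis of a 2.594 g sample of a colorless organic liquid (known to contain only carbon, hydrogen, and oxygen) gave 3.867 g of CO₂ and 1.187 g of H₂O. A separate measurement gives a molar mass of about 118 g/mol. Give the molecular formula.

C4H6O4

mol C = 3.867 g CO₂ ÷ 44.009 g/mol = 0.087868 mol
mol H = 2 × 1.187 g H₂O ÷ 18.015 g/mol = 0.13178 mol
mass O = 2.594 − (1.0554 + 0.13283) = 1.4058 g → mol O = 1.4058 ÷ 15.999 = 0.087867 mol
Divide by the smallest (0.087867 mol): C 1.000, H 1.500, O 1.000
Multiplying each by 2 gives whole numbers: C 2.00, H 3.00, O 2.00
Empirical formula: C2H3O2
Empirical-formula mass = 59.04 g/mol; 118 ÷ 59.04 ≈ 2, so the molecular formula is C4H6O4.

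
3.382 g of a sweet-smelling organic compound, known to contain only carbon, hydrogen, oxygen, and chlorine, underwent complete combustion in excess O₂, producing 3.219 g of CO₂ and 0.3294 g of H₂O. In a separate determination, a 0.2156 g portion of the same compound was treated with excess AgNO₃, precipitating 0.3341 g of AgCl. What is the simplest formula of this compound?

C2HClO2

mol C = 3.219 g CO₂ ÷ 44.009 g/mol = 0.073144 mol
mol H = 2 × 0.3294 g H₂O ÷ 18.015 g/mol = 0.036570 mol
From the AgCl data: mol Cl per gram of compound = (0.3341 ÷ 143.318) ÷ 0.2156 = 0.010813 mol/g, so in the 3.382 g combustion sample mol Cl = 0.036568 mol
mass O = 3.382 − (0.87853 + 0.036862 + 1.2963) = 1.1703 g → mol O = 1.1703 ÷ 15.999 = 0.073146 mol
Divide by the smallest (0.036568 mol): C 2.000, H 1.000, Cl 1.000, O 2.000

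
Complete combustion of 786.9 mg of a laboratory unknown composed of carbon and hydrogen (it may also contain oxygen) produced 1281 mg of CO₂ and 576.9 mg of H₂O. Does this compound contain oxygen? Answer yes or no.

yes

mol C = 1.281 g CO₂ ÷ 44.009 g/mol = 0.029108 mol
mol H = 2 × 0.5769 g H₂O ÷ 18.015 g/mol = 0.064047 mol
C and H account for only 0.41417 g of the 0.7869 g sample; the remaining 0.37273 g must be oxygen.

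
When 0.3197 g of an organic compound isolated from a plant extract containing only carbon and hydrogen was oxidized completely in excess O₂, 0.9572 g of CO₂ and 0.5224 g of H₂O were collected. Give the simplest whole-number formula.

mol C = 0.9572 g CO₂ ÷ 44.009 g/mol = 0.021750 mol
mol H = 2 × 0.5224 g H₂O ÷ 18.015 g/mol = 0.057996 mol
Divide by the smallest (0.021750 mol): C 1.000, H 2.666
Multiplying each by 3 gives whole numbers: C 3.00, H 8.00

C3H8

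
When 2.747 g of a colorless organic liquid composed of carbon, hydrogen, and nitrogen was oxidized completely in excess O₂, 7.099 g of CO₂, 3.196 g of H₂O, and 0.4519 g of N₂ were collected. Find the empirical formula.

C5H11N

mol C = 7.099 g CO₂ ÷ 44.009 g/mol = 0.16131 mol
mol H = 2 × 3.196 g H₂O ÷ 18.015 g/mol = 0.35482 mol
mol N = 2 × 0.4519 g N₂ ÷ 28.014 g/mol = 0.032262 mol
Divide by the smallest (0.032262 mol): C 5.000, H 10.998, N 1.000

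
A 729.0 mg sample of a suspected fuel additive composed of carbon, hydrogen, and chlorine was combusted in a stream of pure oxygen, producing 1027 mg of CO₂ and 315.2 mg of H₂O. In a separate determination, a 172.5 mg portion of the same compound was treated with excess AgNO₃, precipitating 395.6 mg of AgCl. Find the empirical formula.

C2H3Cl

mol C = 1.027 g CO₂ ÷ 44.009 g/mol = 0.023336 mol
mol H = 2 × 0.3152 g H₂O ÷ 18.015 g/mol = 0.034993 mol
From the AgCl data: mol Cl per gram of compound = (0.3956 ÷ 143.318) ÷ 0.1725 = 0.016002 mol/g, so in the 0.7290 g combustion sample mol Cl = 0.011665 mol
Divide by the smallest (0.011665 mol): C 2.000, H 3.000, Cl 1.000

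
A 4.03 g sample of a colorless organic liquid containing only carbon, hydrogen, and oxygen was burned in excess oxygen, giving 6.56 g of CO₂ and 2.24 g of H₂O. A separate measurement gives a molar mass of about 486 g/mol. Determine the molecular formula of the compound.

C18H30O15

mol C = 6.56 g CO₂ ÷ 44.009 g/mol = 0.1491 mol
mol H = 2 × 2.24 g H₂O ÷ 18.015 g/mol = 0.2487 mol
mass O = 4.03 − (1.790 + 0.2507) = 1.989 g → mol O = 1.989 ÷ 15.999 = 0.1243 mol
Divide by the smallest (0.1243 mol): C 1.199, H 2.000, O 1.000
Multiplying each by 5 gives whole numbers: C 6.00, H 10.00, O 5.00
Empirical formula: C6H10O5
Empirical-formula mass = 162.14 g/mol; 486 ÷ 162.14 ≈ 3, so the molecular formula is C18H30O15.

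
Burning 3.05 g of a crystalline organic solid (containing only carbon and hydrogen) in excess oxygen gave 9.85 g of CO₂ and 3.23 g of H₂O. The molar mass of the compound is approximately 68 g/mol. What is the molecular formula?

C5H8

mol C = 9.85 g CO₂ ÷ 44.009 g/mol = 0.2238 mol
mol H = 2 × 3.23 g H₂O ÷ 18.015 g/mol = 0.3586 mol
Divide by the smallest (0.2238 mol): C 1.000, H 1.602
Multiplying each by 5 gives whole numbers: C 5.00, H 8.01
Empirical formula: C5H8
Empirical-formula mass = 68.12 g/mol; 68 ÷ 68.12 ≈ 1, so the molecular formula is C5H8.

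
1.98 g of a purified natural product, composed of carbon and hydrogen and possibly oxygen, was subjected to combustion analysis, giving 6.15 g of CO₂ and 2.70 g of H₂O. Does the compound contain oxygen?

no

mol C = 6.15 g CO₂ ÷ 44.009 g/mol = 0.1397 mol
mol H = 2 × 2.70 g H₂O ÷ 18.015 g/mol = 0.2998 mol
C and H together account for 1.981 g — essentially the entire 1.98 g sample — so the compound contains no oxygen.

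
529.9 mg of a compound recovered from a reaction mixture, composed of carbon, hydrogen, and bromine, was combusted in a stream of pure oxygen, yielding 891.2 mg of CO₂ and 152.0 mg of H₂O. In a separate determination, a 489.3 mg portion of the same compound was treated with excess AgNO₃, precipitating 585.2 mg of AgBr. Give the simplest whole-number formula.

C6H5Br

mol C = 0.8912 g CO₂ ÷ 44.009 g/mol = 0.020250 mol
mol H = 2 × 0.1520 g H₂O ÷ 18.015 g/mol = 0.016875 mol
From the AgBr data: mol Br per gram of compound = (0.5852 ÷ 187.772) ÷ 0.4893 = 0.0063694 mol/g, so in the 0.5299 g combustion sample mol Br = 0.0033751 mol
Divide by the smallest (0.0033751 mol): C 6.000, H 5.000, Br 1.000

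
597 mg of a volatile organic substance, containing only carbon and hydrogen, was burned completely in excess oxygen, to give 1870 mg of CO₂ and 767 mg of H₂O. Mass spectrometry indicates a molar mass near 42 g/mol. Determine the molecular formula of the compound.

C3H6

mol C = 1.87 g CO₂ ÷ 44.009 g/mol = 0.04249 mol
mol H = 2 × 0.767 g H₂O ÷ 18.015 g/mol = 0.08515 mol
Divide by the smallest (0.04249 mol): C 1.000, H 2.004
Empirical formula: CH2
Empirical-formula mass = 14.03 g/mol; 42 ÷ 14.03 ≈ 3, so the molecular formula is C3H6.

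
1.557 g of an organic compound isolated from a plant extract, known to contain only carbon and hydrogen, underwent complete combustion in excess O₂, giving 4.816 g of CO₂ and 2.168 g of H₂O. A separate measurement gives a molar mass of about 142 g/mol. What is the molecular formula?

mol C = 4.816 g CO₂ ÷ 44.009 g/mol = 0.10943 mol
mol H = 2 × 2.168 g H₂O ÷ 18.015 g/mol = 0.24069 mol
Divide by the smallest (0.10943 mol): C 1.000, H 2.199
Multiplying each by 5 gives whole numbers: C 5.00, H 11.00
Empirical formula: C5H11
Empirical-formula mass = 71.14 g/mol; 142 ÷ 71.14 ≈ 2, so the molecular formula is C10H22.

C10H22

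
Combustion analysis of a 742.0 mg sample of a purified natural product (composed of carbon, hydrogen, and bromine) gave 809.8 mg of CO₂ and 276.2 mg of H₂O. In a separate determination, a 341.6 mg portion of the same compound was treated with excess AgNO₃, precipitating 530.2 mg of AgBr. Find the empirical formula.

mol C = 0.8098 g CO₂ ÷ 44.009 g/mol = 0.018401 mol
mol H = 2 × 0.2762 g H₂O ÷ 18.015 g/mol = 0.030663 mol
From the AgBr data: mol Br per gram of compound = (0.5302 ÷ 187.772) ÷ 0.3416 = 0.0082659 mol/g, so in the 0.7420 g combustion sample mol Br = 0.0061333 mol
Divide by the smallest (0.0061333 mol): C 3.000, H 4.999, Br 1.000

C3H5Br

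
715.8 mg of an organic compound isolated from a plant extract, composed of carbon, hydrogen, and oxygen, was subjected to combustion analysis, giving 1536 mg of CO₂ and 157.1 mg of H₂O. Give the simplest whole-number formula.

C2HO

mol C = 1.536 g CO₂ ÷ 44.009 g/mol = 0.034902 mol
mol H = 2 × 0.1571 g H₂O ÷ 18.015 g/mol = 0.017441 mol
mass O = 0.7158 − (0.41921 + 0.017581) = 0.27901 g → mol O = 0.27901 ÷ 15.999 = 0.017439 mol
Divide by the smallest (0.017439 mol): C 2.001, H 1.000, O 1.000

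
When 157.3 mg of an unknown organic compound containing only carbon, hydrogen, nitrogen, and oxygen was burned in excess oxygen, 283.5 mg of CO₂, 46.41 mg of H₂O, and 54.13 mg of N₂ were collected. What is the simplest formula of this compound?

C5H4N3O

mol C = 0.2835 g CO₂ ÷ 44.009 g/mol = 0.0064419 mol
mol H = 2 × 0.04641 g H₂O ÷ 18.015 g/mol = 0.0051524 mol
mol N = 2 × 0.05413 g N₂ ÷ 28.014 g/mol = 0.0038645 mol
mass O = 0.1573 − (0.077373 + 0.0051936 + 0.054130) = 0.020603 g → mol O = 0.020603 ÷ 15.999 = 0.0012878 mol
Divide by the smallest (0.0012878 mol): C 5.002, H 4.001, N 3.001, O 1.000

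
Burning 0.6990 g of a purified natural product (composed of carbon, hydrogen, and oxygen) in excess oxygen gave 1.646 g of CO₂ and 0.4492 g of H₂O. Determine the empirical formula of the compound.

C3H4O

mol C = 1.646 g CO₂ ÷ 44.009 g/mol = 0.037401 mol
mol H = 2 × 0.4492 g H₂O ÷ 18.015 g/mol = 0.049870 mol
mass O = 0.6990 − (0.44923 + 0.050269) = 0.19950 g → mol O = 0.19950 ÷ 15.999 = 0.012470 mol
Divide by the smallest (0.012470 mol): C 2.999, H 3.999, O 1.000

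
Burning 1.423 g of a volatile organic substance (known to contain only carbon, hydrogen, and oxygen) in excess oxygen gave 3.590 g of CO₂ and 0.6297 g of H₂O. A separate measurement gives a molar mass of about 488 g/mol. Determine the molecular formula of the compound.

C28H24O8

mol C = 3.590 g CO₂ ÷ 44.009 g/mol = 0.081574 mol
mol H = 2 × 0.6297 g H₂O ÷ 18.015 g/mol = 0.069908 mol
mass O = 1.423 − (0.97979 + 0.070468) = 0.37274 g → mol O = 0.37274 ÷ 15.999 = 0.023298 mol
Divide by the smallest (0.023298 mol): C 3.501, H 3.001, O 1.000
Multiplying each by 2 gives whole numbers: C 7.00, H 6.00, O 2.00
Empirical formula: C7H6O2
Empirical-formula mass = 122.12 g/mol; 488 ÷ 122.12 ≈ 4, so the molecular formula is C28H24O8.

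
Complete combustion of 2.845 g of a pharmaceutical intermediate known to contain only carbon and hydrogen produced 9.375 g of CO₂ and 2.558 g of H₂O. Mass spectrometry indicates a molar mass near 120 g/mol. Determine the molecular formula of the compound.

mol C = 9.375 g CO₂ ÷ 44.009 g/mol = 0.21302 mol
mol H = 2 × 2.558 g H₂O ÷ 18.015 g/mol = 0.28399 mol
Divide by the smallest (0.21302 mol): C 1.000, H 1.333
Multiplying each by 3 gives whole numbers: C 3.00, H 4.00
Empirical formula: C3H4
Empirical-formula mass = 40.06 g/mol; 120 ÷ 40.06 ≈ 3, so the molecular formula is C9H12.

C9H12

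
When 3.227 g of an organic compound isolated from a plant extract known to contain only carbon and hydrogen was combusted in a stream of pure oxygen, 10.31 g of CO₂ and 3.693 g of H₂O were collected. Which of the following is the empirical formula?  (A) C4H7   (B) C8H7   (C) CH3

(A) C4H7

mol C = 10.31 g CO₂ ÷ 44.009 g/mol = 0.23427 mol
mol H = 2 × 3.693 g H₂O ÷ 18.015 g/mol = 0.40999 mol
Divide by the smallest (0.23427 mol): C 1.000, H 1.750
Multiplying each by 4 gives whole numbers: C 4.00, H 7.00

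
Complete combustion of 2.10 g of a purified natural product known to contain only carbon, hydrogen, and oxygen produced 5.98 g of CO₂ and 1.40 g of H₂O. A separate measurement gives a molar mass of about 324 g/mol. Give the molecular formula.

mol C = 5.98 g CO₂ ÷ 44.009 g/mol = 0.1359 mol
mol H = 2 × 1.40 g H₂O ÷ 18.015 g/mol = 0.1554 mol
mass O = 2.10 − (1.632 + 0.1567) = 0.3113 g → mol O = 0.3113 ÷ 15.999 = 0.01945 mol
Divide by the smallest (0.01945 mol): C 6.984, H 7.989, O 1.000
Empirical formula: C7H8O
Empirical-formula mass = 108.14 g/mol; 324 ÷ 108.14 ≈ 3, so the molecular formula is C21H24O3.

C21H24O3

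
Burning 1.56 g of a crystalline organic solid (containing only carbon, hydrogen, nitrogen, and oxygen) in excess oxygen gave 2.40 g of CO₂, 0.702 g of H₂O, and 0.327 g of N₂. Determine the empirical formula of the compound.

C7H10N3O4

mol C = 2.40 g CO₂ ÷ 44.009 g/mol = 0.05453 mol
mol H = 2 × 0.702 g H₂O ÷ 18.015 g/mol = 0.07794 mol
mol N = 2 × 0.327 g N₂ ÷ 28.014 g/mol = 0.02335 mol
mass O = 1.56 − (0.6550 + 0.07856 + 0.3270) = 0.4994 g → mol O = 0.4994 ÷ 15.999 = 0.03122 mol
Divide by the smallest (0.02335 mol): C 2.336, H 3.338, N 1.000, O 1.337
Multiplying each by 3 gives whole numbers: C 7.01, H 10.02, N 3.00, O 4.01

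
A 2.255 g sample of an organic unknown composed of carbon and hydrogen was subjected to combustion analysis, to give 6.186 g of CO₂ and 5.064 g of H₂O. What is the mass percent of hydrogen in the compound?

25.13%

mol C = 6.186 g CO₂ ÷ 44.009 g/mol = 0.14056 mol
mol H = 2 × 5.064 g H₂O ÷ 18.015 g/mol = 0.56220 mol
mass % H = 0.56670 g ÷ 2.255 g × 100%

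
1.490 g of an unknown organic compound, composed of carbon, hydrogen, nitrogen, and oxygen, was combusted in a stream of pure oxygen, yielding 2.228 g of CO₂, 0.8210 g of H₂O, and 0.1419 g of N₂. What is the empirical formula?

mol C = 2.228 g CO₂ ÷ 44.009 g/mol = 0.050626 mol
mol H = 2 × 0.8210 g H₂O ÷ 18.015 g/mol = 0.091146 mol
mol N = 2 × 0.1419 g N₂ ÷ 28.014 g/mol = 0.010131 mol
mass O = 1.490 − (0.60807 + 0.091875 + 0.14190) = 0.64816 g → mol O = 0.64816 ÷ 15.999 = 0.040512 mol
Divide by the smallest (0.010131 mol): C 4.997, H 8.997, N 1.000, O 3.999

C5H9NO4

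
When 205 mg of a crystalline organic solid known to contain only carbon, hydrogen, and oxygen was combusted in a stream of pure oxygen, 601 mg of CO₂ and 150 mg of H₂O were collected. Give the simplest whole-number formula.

C9H11O

mol C = 0.601 g CO₂ ÷ 44.009 g/mol = 0.01366 mol
mol H = 2 × 0.150 g H₂O ÷ 18.015 g/mol = 0.01665 mol
mass O = 0.205 − (0.1640 + 0.01679) = 0.02419 g → mol O = 0.02419 ÷ 15.999 = 0.001512 mol
Divide by the smallest (0.001512 mol): C 9.033, H 11.015, O 1.000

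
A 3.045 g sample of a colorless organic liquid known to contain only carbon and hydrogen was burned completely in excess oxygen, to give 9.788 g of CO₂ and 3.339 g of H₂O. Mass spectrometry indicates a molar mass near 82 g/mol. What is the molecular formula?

mol C = 9.788 g CO₂ ÷ 44.009 g/mol = 0.22241 mol
mol H = 2 × 3.339 g H₂O ÷ 18.015 g/mol = 0.37069 mol
Divide by the smallest (0.22241 mol): C 1.000, H 1.667
Multiplying each by 3 gives whole numbers: C 3.00, H 5.00
Empirical formula: C3H5
Empirical-formula mass = 41.07 g/mol; 82 ÷ 41.07 ≈ 2, so the molecular formula is C6H10.

C6H10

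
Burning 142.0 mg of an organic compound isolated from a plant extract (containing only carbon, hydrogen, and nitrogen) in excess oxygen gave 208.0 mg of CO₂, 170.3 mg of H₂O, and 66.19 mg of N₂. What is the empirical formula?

mol C = 0.2080 g CO₂ ÷ 44.009 g/mol = 0.0047263 mol
mol H = 2 × 0.1703 g H₂O ÷ 18.015 g/mol = 0.018906 mol
mol N = 2 × 0.06619 g N₂ ÷ 28.014 g/mol = 0.0047255 mol
Divide by the smallest (0.0047255 mol): C 1.000, H 4.001, N 1.000

CH4N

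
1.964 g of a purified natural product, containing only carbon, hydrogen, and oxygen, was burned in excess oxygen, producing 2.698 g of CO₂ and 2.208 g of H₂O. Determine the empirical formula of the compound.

CH4O

mol C = 2.698 g CO₂ ÷ 44.009 g/mol = 0.061306 mol
mol H = 2 × 2.208 g H₂O ÷ 18.015 g/mol = 0.24513 mol
mass O = 1.964 − (0.73634 + 0.24709) = 0.98057 g → mol O = 0.98057 ÷ 15.999 = 0.061289 mol
Divide by the smallest (0.061289 mol): C 1.000, H 4.000, O 1.000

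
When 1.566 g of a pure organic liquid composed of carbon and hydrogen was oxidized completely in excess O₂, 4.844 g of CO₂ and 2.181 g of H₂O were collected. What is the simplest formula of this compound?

mol C = 4.844 g CO₂ ÷ 44.009 g/mol = 0.11007 mol
mol H = 2 × 2.181 g H₂O ÷ 18.015 g/mol = 0.24213 mol
Divide by the smallest (0.11007 mol): C 1.000, H 2.200
Multiplying each by 5 gives whole numbers: C 5.00, H 11.00

C5H11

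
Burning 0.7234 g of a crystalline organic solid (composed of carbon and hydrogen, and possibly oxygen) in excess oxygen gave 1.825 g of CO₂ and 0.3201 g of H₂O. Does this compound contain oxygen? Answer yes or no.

yes

mol C = 1.825 g CO₂ ÷ 44.009 g/mol = 0.041469 mol
mol H = 2 × 0.3201 g H₂O ÷ 18.015 g/mol = 0.035537 mol
C and H account for only 0.53390 g of the 0.7234 g sample; the remaining 0.18950 g must be oxygen.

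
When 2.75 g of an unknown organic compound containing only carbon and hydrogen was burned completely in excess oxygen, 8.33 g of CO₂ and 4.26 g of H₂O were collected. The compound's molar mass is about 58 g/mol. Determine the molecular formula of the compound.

mol C = 8.33 g CO₂ ÷ 44.009 g/mol = 0.1893 mol
mol H = 2 × 4.26 g H₂O ÷ 18.015 g/mol = 0.4729 mol
Divide by the smallest (0.1893 mol): C 1.000, H 2.499
Multiplying each by 2 gives whole numbers: C 2.00, H 5.00
Empirical formula: C2H5
Empirical-formula mass = 29.06 g/mol; 58 ÷ 29.06 ≈ 2, so the molecular formula is C4H10.

C4H10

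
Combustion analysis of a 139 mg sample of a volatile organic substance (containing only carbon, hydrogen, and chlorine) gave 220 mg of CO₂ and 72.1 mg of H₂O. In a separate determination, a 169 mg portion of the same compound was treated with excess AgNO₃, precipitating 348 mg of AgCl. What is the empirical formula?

C5H8Cl2

mol C = 0.220 g CO₂ ÷ 44.009 g/mol = 0.004999 mol
mol H = 2 × 0.0721 g H₂O ÷ 18.015 g/mol = 0.008004 mol
From the AgCl data: mol Cl per gram of compound = (0.348 ÷ 143.318) ÷ 0.169 = 0.01437 mol/g, so in the 0.139 g combustion sample mol Cl = 0.001997 mol
Divide by the smallest (0.001997 mol): C 2.503, H 4.008, Cl 1.000
Multiplying each by 2 gives whole numbers: C 5.01, H 8.02, Cl 2.00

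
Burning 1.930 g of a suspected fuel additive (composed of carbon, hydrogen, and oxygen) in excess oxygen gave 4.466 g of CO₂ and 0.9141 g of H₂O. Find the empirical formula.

C8H8O3

mol C = 4.466 g CO₂ ÷ 44.009 g/mol = 0.10148 mol
mol H = 2 × 0.9141 g H₂O ÷ 18.015 g/mol = 0.10148 mol
mass O = 1.930 − (1.2189 + 0.10229) = 0.60884 g → mol O = 0.60884 ÷ 15.999 = 0.038055 mol
Divide by the smallest (0.038055 mol): C 2.667, H 2.667, O 1.000
Multiplying each by 3 gives whole numbers: C 8.00, H 8.00, O 3.00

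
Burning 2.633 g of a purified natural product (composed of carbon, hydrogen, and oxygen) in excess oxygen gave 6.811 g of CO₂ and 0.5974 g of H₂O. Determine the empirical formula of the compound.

C7H3O2

mol C = 6.811 g CO₂ ÷ 44.009 g/mol = 0.15476 mol
mol H = 2 × 0.5974 g H₂O ÷ 18.015 g/mol = 0.066323 mol
mass O = 2.633 − (1.8589 + 0.066853) = 0.70728 g → mol O = 0.70728 ÷ 15.999 = 0.044208 mol
Divide by the smallest (0.044208 mol): C 3.501, H 1.500, O 1.000
Multiplying each by 2 gives whole numbers: C 7.00, H 3.00, O 2.00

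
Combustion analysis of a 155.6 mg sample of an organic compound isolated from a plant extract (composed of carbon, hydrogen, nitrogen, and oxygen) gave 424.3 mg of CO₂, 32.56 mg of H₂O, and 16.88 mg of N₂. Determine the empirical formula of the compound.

C8H3NO

mol C = 0.4243 g CO₂ ÷ 44.009 g/mol = 0.0096412 mol
mol H = 2 × 0.03256 g H₂O ÷ 18.015 g/mol = 0.0036148 mol
mol N = 2 × 0.01688 g N₂ ÷ 28.014 g/mol = 0.0012051 mol
mass O = 0.1556 − (0.11580 + 0.0036437 + 0.016880) = 0.019276 g → mol O = 0.019276 ÷ 15.999 = 0.0012048 mol
Divide by the smallest (0.0012048 mol): C 8.002, H 3.000, N 1.000, O 1.000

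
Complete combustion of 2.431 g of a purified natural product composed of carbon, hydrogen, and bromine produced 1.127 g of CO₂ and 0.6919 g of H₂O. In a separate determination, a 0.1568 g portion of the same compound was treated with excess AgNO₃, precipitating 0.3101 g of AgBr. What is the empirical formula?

mol C = 1.127 g CO₂ ÷ 44.009 g/mol = 0.025608 mol
mol H = 2 × 0.6919 g H₂O ÷ 18.015 g/mol = 0.076814 mol
From the AgBr data: mol Br per gram of compound = (0.3101 ÷ 187.772) ÷ 0.1568 = 0.010532 mol/g, so in the 2.431 g combustion sample mol Br = 0.025604 mol
Divide by the smallest (0.025604 mol): C 1.000, H 3.000, Br 1.000

CH3Br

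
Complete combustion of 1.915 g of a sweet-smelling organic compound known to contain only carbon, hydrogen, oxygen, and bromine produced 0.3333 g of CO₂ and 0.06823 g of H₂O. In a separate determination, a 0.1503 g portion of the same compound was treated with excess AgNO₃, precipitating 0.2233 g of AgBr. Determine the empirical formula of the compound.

mol C = 0.3333 g CO₂ ÷ 44.009 g/mol = 0.0075735 mol
mol H = 2 × 0.06823 g H₂O ÷ 18.015 g/mol = 0.0075748 mol
From the AgBr data: mol Br per gram of compound = (0.2233 ÷ 187.772) ÷ 0.1503 = 0.0079122 mol/g, so in the 1.915 g combustion sample mol Br = 0.015152 mol
mass O = 1.915 − (0.090965 + 0.0076354 + 1.2107) = 0.60570 g → mol O = 0.60570 ÷ 15.999 = 0.037859 mol
Divide by the smallest (0.0075735 mol): C 1.000, H 1.000, Br 2.001, O 4.999

CHBr2O5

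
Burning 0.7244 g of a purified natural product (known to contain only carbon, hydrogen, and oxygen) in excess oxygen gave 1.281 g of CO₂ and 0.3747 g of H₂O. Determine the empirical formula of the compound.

mol C = 1.281 g CO₂ ÷ 44.009 g/mol = 0.029108 mol
mol H = 2 × 0.3747 g H₂O ÷ 18.015 g/mol = 0.041599 mol
mass O = 0.7244 − (0.34961 + 0.041931) = 0.33286 g → mol O = 0.33286 ÷ 15.999 = 0.020805 mol
Divide by the smallest (0.020805 mol): C 1.399, H 1.999, O 1.000
Multiplying each by 5 gives whole numbers: C 7.00, H 10.00, O 5.00

C7H10O5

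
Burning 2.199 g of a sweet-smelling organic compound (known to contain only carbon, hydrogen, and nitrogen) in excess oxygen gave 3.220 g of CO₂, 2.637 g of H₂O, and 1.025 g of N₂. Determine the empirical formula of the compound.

CH4N

mol C = 3.220 g CO₂ ÷ 44.009 g/mol = 0.073167 mol
mol H = 2 × 2.637 g H₂O ÷ 18.015 g/mol = 0.29276 mol
mol N = 2 × 1.025 g N₂ ÷ 28.014 g/mol = 0.073178 mol
Divide by the smallest (0.073167 mol): C 1.000, H 4.001, N 1.000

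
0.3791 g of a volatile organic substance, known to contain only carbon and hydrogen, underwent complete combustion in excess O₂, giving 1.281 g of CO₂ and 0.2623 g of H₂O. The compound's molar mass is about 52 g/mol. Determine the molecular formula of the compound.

mol C = 1.281 g CO₂ ÷ 44.009 g/mol = 0.029108 mol
mol H = 2 × 0.2623 g H₂O ÷ 18.015 g/mol = 0.029120 mol
Divide by the smallest (0.029108 mol): C 1.000, H 1.000
Empirical formula: CH
Empirical-formula mass = 13.02 g/mol; 52 ÷ 13.02 ≈ 4, so the molecular formula is C4H4.

C4H4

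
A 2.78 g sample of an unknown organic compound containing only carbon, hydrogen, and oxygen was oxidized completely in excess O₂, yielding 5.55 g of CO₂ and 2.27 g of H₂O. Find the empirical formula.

C2H4O

mol C = 5.55 g CO₂ ÷ 44.009 g/mol = 0.1261 mol
mol H = 2 × 2.27 g H₂O ÷ 18.015 g/mol = 0.2520 mol
mass O = 2.78 − (1.515 + 0.2540) = 1.011 g → mol O = 1.011 ÷ 15.999 = 0.06321 mol
Divide by the smallest (0.06321 mol): C 1.995, H 3.987, O 1.000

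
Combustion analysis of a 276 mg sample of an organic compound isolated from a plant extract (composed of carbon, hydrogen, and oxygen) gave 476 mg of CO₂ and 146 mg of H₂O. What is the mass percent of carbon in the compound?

47.1%

mol C = 0.476 g CO₂ ÷ 44.009 g/mol = 0.01082 mol
mol H = 2 × 0.146 g H₂O ÷ 18.015 g/mol = 0.01621 mol
mass O = 0.276 − (0.1299 + 0.01634) = 0.1298 g → mol O = 0.1298 ÷ 15.999 = 0.008110 mol
mass % C = 0.1299 g ÷ 0.276 g × 100%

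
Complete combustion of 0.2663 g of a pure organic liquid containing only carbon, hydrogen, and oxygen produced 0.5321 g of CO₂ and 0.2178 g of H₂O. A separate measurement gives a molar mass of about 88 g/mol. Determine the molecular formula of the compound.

mol C = 0.5321 g CO₂ ÷ 44.009 g/mol = 0.012091 mol
mol H = 2 × 0.2178 g H₂O ÷ 18.015 g/mol = 0.024180 mol
mass O = 0.2663 − (0.14522 + 0.024373) = 0.096705 g → mol O = 0.096705 ÷ 15.999 = 0.0060445 mol
Divide by the smallest (0.0060445 mol): C 2.000, H 4.000, O 1.000
Empirical formula: C2H4O
Empirical-formula mass = 44.05 g/mol; 88 ÷ 44.05 ≈ 2, so the molecular formula is C4H8O2.

C4H8O2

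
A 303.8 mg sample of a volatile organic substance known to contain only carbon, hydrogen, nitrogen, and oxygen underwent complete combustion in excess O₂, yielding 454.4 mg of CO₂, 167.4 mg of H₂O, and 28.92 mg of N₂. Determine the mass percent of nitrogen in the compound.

mol C = 0.4544 g CO₂ ÷ 44.009 g/mol = 0.010325 mol
mol H = 2 × 0.1674 g H₂O ÷ 18.015 g/mol = 0.018585 mol
mol N = 2 × 0.02892 g N₂ ÷ 28.014 g/mol = 0.0020647 mol
mass O = 0.3038 − (0.12402 + 0.018733 + 0.028920) = 0.13213 g → mol O = 0.13213 ÷ 15.999 = 0.0082587 mol
mass % N = 0.028920 g ÷ 0.3038 g × 100%

9.52%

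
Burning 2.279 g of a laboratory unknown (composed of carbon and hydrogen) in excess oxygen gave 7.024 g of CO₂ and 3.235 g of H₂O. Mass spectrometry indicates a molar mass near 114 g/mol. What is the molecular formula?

mol C = 7.024 g CO₂ ÷ 44.009 g/mol = 0.15960 mol
mol H = 2 × 3.235 g H₂O ÷ 18.015 g/mol = 0.35915 mol
Divide by the smallest (0.15960 mol): C 1.000, H 2.250
Multiplying each by 4 gives whole numbers: C 4.00, H 9.00
Empirical formula: C4H9
Empirical-formula mass = 57.12 g/mol; 114 ÷ 57.12 ≈ 2, so the molecular formula is C8H18.

C8H18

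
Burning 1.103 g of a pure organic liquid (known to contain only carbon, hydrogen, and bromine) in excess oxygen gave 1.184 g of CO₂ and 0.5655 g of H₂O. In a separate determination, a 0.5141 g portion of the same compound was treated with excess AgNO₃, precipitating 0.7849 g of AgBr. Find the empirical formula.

C3H7Br

mol C = 1.184 g CO₂ ÷ 44.009 g/mol = 0.026904 mol
mol H = 2 × 0.5655 g H₂O ÷ 18.015 g/mol = 0.062781 mol
From the AgBr data: mol Br per gram of compound = (0.7849 ÷ 187.772) ÷ 0.5141 = 0.0081308 mol/g, so in the 1.103 g combustion sample mol Br = 0.0089683 mol
Divide by the smallest (0.0089683 mol): C 3.000, H 7.000, Br 1.000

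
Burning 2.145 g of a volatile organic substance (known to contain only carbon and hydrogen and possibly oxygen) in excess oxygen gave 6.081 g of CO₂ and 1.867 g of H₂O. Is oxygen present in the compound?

yes

mol C = 6.081 g CO₂ ÷ 44.009 g/mol = 0.13818 mol
mol H = 2 × 1.867 g H₂O ÷ 18.015 g/mol = 0.20727 mol
C and H account for only 1.8686 g of the 2.145 g sample; the remaining 0.27643 g must be oxygen.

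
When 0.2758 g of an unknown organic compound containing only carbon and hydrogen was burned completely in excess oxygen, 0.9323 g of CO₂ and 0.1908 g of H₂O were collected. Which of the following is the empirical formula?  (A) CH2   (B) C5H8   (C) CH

(C) CH

mol C = 0.9323 g CO₂ ÷ 44.009 g/mol = 0.021184 mol
mol H = 2 × 0.1908 g H₂O ÷ 18.015 g/mol = 0.021182 mol
Divide by the smallest (0.021182 mol): C 1.000, H 1.000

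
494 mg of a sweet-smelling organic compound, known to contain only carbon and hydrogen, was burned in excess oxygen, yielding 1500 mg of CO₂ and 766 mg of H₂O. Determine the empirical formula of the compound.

C2H5

mol C = 1.50 g CO₂ ÷ 44.009 g/mol = 0.03408 mol
mol H = 2 × 0.766 g H₂O ÷ 18.015 g/mol = 0.08504 mol
Divide by the smallest (0.03408 mol): C 1.000, H 2.495
Multiplying each by 2 gives whole numbers: C 2.00, H 4.99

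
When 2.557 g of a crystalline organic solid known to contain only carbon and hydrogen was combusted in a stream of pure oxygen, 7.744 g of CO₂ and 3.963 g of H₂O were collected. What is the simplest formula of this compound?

C2H5

mol C = 7.744 g CO₂ ÷ 44.009 g/mol = 0.17596 mol
mol H = 2 × 3.963 g H₂O ÷ 18.015 g/mol = 0.43997 mol
Divide by the smallest (0.17596 mol): C 1.000, H 2.500
Multiplying each by 2 gives whole numbers: C 2.00, H 5.00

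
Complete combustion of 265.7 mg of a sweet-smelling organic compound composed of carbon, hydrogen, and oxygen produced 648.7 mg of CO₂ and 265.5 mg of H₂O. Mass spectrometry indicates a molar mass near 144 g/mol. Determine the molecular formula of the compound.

mol C = 0.6487 g CO₂ ÷ 44.009 g/mol = 0.014740 mol
mol H = 2 × 0.2655 g H₂O ÷ 18.015 g/mol = 0.029475 mol
mass O = 0.2657 − (0.17704 + 0.029711) = 0.058945 g → mol O = 0.058945 ÷ 15.999 = 0.0036843 mol
Divide by the smallest (0.0036843 mol): C 4.001, H 8.000, O 1.000
Empirical formula: C4H8O
Empirical-formula mass = 72.11 g/mol; 144 ÷ 72.11 ≈ 2, so the molecular formula is C8H16O2.

C8H16O2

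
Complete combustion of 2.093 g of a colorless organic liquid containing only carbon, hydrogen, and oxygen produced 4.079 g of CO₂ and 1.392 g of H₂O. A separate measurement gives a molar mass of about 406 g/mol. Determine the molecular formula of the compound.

C18H30O10

mol C = 4.079 g CO₂ ÷ 44.009 g/mol = 0.092686 mol
mol H = 2 × 1.392 g H₂O ÷ 18.015 g/mol = 0.15454 mol
mass O = 2.093 − (1.1132 + 0.15577) = 0.82398 g → mol O = 0.82398 ÷ 15.999 = 0.051502 mol
Divide by the smallest (0.051502 mol): C 1.800, H 3.001, O 1.000
Multiplying each by 5 gives whole numbers: C 9.00, H 15.00, O 5.00
Empirical formula: C9H15O5
Empirical-formula mass = 203.21 g/mol; 406 ÷ 203.21 ≈ 2, so the molecular formula is C18H30O10.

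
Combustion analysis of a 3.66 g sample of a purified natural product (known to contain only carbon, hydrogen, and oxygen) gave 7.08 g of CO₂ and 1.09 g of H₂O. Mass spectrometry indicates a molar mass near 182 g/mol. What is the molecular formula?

mol C = 7.08 g CO₂ ÷ 44.009 g/mol = 0.1609 mol
mol H = 2 × 1.09 g H₂O ÷ 18.015 g/mol = 0.1210 mol
mass O = 3.66 − (1.932 + 0.1220) = 1.606 g → mol O = 1.606 ÷ 15.999 = 0.1004 mol
Divide by the smallest (0.1004 mol): C 1.603, H 1.206, O 1.000
Multiplying each by 5 gives whole numbers: C 8.01, H 6.03, O 5.00
Empirical formula: C8H6O5
Empirical-formula mass = 182.13 g/mol; 182 ÷ 182.13 ≈ 1, so the molecular formula is C8H6O5.

C8H6O5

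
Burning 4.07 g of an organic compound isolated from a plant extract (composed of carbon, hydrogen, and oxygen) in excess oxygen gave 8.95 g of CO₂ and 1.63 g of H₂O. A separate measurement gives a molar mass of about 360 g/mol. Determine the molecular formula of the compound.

C18H16O8

mol C = 8.95 g CO₂ ÷ 44.009 g/mol = 0.2034 mol
mol H = 2 × 1.63 g H₂O ÷ 18.015 g/mol = 0.1810 mol
mass O = 4.07 − (2.443 + 0.1824) = 1.445 g → mol O = 1.445 ÷ 15.999 = 0.09031 mol
Divide by the smallest (0.09031 mol): C 2.252, H 2.004, O 1.000
Multiplying each by 4 gives whole numbers: C 9.01, H 8.01, O 4.00
Empirical formula: C9H8O4
Empirical-formula mass = 180.16 g/mol; 360 ÷ 180.16 ≈ 2, so the molecular formula is C18H16O8.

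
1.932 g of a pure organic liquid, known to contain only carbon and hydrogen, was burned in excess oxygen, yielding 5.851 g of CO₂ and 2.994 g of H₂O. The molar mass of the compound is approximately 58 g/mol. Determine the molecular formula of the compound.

mol C = 5.851 g CO₂ ÷ 44.009 g/mol = 0.13295 mol
mol H = 2 × 2.994 g H₂O ÷ 18.015 g/mol = 0.33239 mol
Divide by the smallest (0.13295 mol): C 1.000, H 2.500
Multiplying each by 2 gives whole numbers: C 2.00, H 5.00
Empirical formula: C2H5
Empirical-formula mass = 29.06 g/mol; 58 ÷ 29.06 ≈ 2, so the molecular formula is C4H10.

C4H10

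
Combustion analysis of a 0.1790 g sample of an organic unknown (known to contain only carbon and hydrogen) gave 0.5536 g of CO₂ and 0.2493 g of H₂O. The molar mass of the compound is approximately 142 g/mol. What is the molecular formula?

mol C = 0.5536 g CO₂ ÷ 44.009 g/mol = 0.012579 mol
mol H = 2 × 0.2493 g H₂O ÷ 18.015 g/mol = 0.027677 mol
Divide by the smallest (0.012579 mol): C 1.000, H 2.200
Multiplying each by 5 gives whole numbers: C 5.00, H 11.00
Empirical formula: C5H11
Empirical-formula mass = 71.14 g/mol; 142 ÷ 71.14 ≈ 2, so the molecular formula is C10H22.

C10H22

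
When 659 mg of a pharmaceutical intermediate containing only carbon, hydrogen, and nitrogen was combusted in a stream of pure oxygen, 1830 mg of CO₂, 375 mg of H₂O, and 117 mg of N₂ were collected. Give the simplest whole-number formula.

C5H5N

mol C = 1.83 g CO₂ ÷ 44.009 g/mol = 0.04158 mol
mol H = 2 × 0.375 g H₂O ÷ 18.015 g/mol = 0.04163 mol
mol N = 2 × 0.117 g N₂ ÷ 28.014 g/mol = 0.008353 mol
Divide by the smallest (0.008353 mol): C 4.978, H 4.984, N 1.000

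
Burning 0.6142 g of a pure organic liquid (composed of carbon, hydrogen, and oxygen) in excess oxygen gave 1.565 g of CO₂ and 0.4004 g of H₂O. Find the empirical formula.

C4H5O

mol C = 1.565 g CO₂ ÷ 44.009 g/mol = 0.035561 mol
mol H = 2 × 0.4004 g H₂O ÷ 18.015 g/mol = 0.044452 mol
mass O = 0.6142 − (0.42712 + 0.044807) = 0.14227 g → mol O = 0.14227 ÷ 15.999 = 0.0088925 mol
Divide by the smallest (0.0088925 mol): C 3.999, H 4.999, O 1.000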